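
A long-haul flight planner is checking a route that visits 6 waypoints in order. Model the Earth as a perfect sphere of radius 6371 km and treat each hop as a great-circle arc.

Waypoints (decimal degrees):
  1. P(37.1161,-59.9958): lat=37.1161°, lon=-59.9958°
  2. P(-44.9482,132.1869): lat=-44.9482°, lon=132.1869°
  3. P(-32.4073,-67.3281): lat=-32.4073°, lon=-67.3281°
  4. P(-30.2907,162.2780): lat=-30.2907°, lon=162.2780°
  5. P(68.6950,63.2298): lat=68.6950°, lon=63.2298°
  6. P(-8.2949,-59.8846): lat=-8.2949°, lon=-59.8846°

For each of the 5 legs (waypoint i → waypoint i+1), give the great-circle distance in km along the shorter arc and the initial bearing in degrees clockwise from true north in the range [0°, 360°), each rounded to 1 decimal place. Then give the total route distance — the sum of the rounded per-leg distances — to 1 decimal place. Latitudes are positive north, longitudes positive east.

Leg 1: φ1=0.6477982, φ2=-0.7844941, Δφ=-1.4322922, Δλ=3.3542209 rad; a=sin²(Δφ/2)+cosφ1·cosφ2·sin²(Δλ/2)=0.9889809598; c=2·atan2(√a, √(1-a))=2.931261935; dist=6371·c=18675.070 ≈ 18675.1 km; running total=18675.1 km
Leg 1 bearing: y=sinΔλ·cosφ2=-0.14935535, x=cosφ1·sinφ2-sinφ1·cosφ2·cosΔλ=-0.14588853; θ=atan2(y, x)=-134.3272° <0 so +360° → 225.6728° ≈ 225.7°
Leg 2: φ1=-0.7844941, φ2=-0.5656141, Δφ=0.2188800, Δλ=-3.4821937 rad; a=sin²(Δφ/2)+cosφ1·cosφ2·sin²(Δλ/2)=0.5922879902; c=2·atan2(√a, √(1-a))=1.756436739; dist=6371·c=11190.258 ≈ 11190.3 km; running total=29865.4 km
Leg 2 bearing: y=sinΔλ·cosφ2=0.28202800, x=cosφ1·sinφ2-sinφ1·cosφ2·cosΔλ=-0.94148389; θ=atan2(y, x)=163.3240° ≈ 163.3°
Leg 3: φ1=-0.5656141, φ2=-0.5286724, Δφ=0.0369416, Δλ=4.0073824 rad; a=sin²(Δφ/2)+cosφ1·cosφ2·sin²(Δλ/2)=0.6010505852; c=2·atan2(√a, √(1-a))=1.774299217; dist=6371·c=11304.060 ≈ 11304.1 km; running total=41169.5 km
Leg 3 bearing: y=sinΔλ·cosφ2=-0.65763072, x=cosφ1·sinφ2-sinφ1·cosφ2·cosΔλ=-0.72572512; θ=atan2(y, x)=-137.8181° <0 so +360° → 222.1819° ≈ 222.2°
Leg 4: φ1=-0.5286724, φ2=1.1989539, Δφ=1.7276264, Δλ=-1.7287172 rad; a=sin²(Δφ/2)+cosφ1·cosφ2·sin²(Δλ/2)=0.7596280751; c=2·atan2(√a, √(1-a))=2.116776659; dist=6371·c=13485.984 ≈ 13486.0 km; running total=54655.5 km
Leg 4 bearing: y=sinΔλ·cosφ2=-0.35881137, x=cosφ1·sinφ2-sinφ1·cosφ2·cosΔλ=0.77564647; θ=atan2(y, x)=-24.8251° <0 so +360° → 335.1749° ≈ 335.2°
Leg 5: φ1=1.1989539, φ2=-0.1447733, Δφ=-1.3437272, Δλ=-2.1487516 rad; a=sin²(Δφ/2)+cosφ1·cosφ2·sin²(Δλ/2)=0.6654126800; c=2·atan2(√a, √(1-a))=1.907974375; dist=6371·c=12155.705 ≈ 12155.7 km; running total=66811.2 km
Leg 5 bearing: y=sinΔλ·cosφ2=-0.82881919, x=cosφ1·sinφ2-sinφ1·cosφ2·cosΔλ=0.45123533; θ=atan2(y, x)=-61.4347° <0 so +360° → 298.5653° ≈ 298.6°

Leg 1: dist=18675.1 km, bearing=225.7°
Leg 2: dist=11190.3 km, bearing=163.3°
Leg 3: dist=11304.1 km, bearing=222.2°
Leg 4: dist=13486.0 km, bearing=335.2°
Leg 5: dist=12155.7 km, bearing=298.6°
Total: 66811.2 km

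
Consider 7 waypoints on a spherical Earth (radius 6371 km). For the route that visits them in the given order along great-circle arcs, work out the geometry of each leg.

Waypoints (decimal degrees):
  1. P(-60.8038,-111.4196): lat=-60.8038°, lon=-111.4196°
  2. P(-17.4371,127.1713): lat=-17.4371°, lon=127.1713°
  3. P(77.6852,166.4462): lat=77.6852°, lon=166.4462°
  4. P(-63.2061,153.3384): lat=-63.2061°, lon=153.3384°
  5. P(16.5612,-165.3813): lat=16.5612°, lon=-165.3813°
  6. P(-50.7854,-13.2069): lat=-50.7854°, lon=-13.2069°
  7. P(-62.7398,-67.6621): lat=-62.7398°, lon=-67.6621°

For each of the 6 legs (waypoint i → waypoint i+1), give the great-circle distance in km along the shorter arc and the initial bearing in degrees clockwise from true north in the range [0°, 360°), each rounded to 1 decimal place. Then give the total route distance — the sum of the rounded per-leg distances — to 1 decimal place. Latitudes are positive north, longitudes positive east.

Leg 1: dist=9886.1 km, bearing=234.5°
Leg 2: dist=10871.8 km, bearing=7.8°
Leg 3: dist=15691.8 km, bearing=189.4°
Leg 4: dist=9559.5 km, bearing=39.3°
Leg 5: dist=15476.2 km, bearing=153.2°
Leg 6: dist=3448.2 km, bearing=226.3°
Total: 64933.6 km

Leg 1: φ1=-1.0612265, φ2=-0.3043348, Δφ=0.7568917, Δλ=4.1641968 rad; a=sin²(Δφ/2)+cosφ1·cosφ2·sin²(Δλ/2)=0.4904725652; c=2·atan2(√a, √(1-a))=1.551740304; dist=6371·c=9886.137 ≈ 9886.1 km; running total=9886.1 km
Leg 1 bearing: y=sinΔλ·cosφ2=-0.81424819, x=cosφ1·sinφ2-sinφ1·cosφ2·cosΔλ=-0.58020410; θ=atan2(y, x)=-125.4723° <0 so +360° → 234.5277° ≈ 234.5°
Leg 2: φ1=-0.3043348, φ2=1.3558625, Δφ=1.6601973, Δλ=0.6854763 rad; a=sin²(Δφ/2)+cosφ1·cosφ2·sin²(Δλ/2)=0.5676224421; c=2·atan2(√a, √(1-a))=1.706456940; dist=6371·c=10871.837 ≈ 10871.8 km; running total=20757.9 km
Leg 2 bearing: y=sinΔλ·cosφ2=0.13501690, x=cosφ1·sinφ2-sinφ1·cosφ2·cosΔλ=0.98156979; θ=atan2(y, x)=7.8320° ≈ 7.8°
Leg 3: φ1=1.3558625, φ2=-1.1031546, Δφ=-2.4590171, Δλ=-0.2287743 rad; a=sin²(Δφ/2)+cosφ1·cosφ2·sin²(Δλ/2)=0.8892278298; c=2·atan2(√a, √(1-a))=2.462998059; dist=6371·c=15691.761 ≈ 15691.8 km; running total=36449.7 km
Leg 3 bearing: y=sinΔλ·cosφ2=-0.10223021, x=cosφ1·sinφ2-sinφ1·cosφ2·cosΔλ=-0.61931879; θ=atan2(y, x)=-170.6268° <0 so +360° → 189.3732° ≈ 189.4°
Leg 4: φ1=-1.1031546, φ2=0.2890475, Δφ=1.3922020, Δλ=-5.5627082 rad; a=sin²(Δφ/2)+cosφ1·cosφ2·sin²(Δλ/2)=0.4648649426; c=2·atan2(√a, √(1-a))=1.500468252; dist=6371·c=9559.483 ≈ 9559.5 km; running total=46009.2 km
Leg 4 bearing: y=sinΔλ·cosφ2=0.63237441, x=cosφ1·sinφ2-sinφ1·cosφ2·cosΔλ=0.77146919; θ=atan2(y, x)=39.3415° ≈ 39.3°
Leg 5: φ1=0.2890475, φ2=-0.8863724, Δφ=-1.1754199, Δλ=2.6559443 rad; a=sin²(Δφ/2)+cosφ1·cosφ2·sin²(Δλ/2)=0.8783864533; c=2·atan2(√a, √(1-a))=2.429158407; dist=6371·c=15476.168 ≈ 15476.2 km; running total=61485.4 km
Leg 5 bearing: y=sinΔλ·cosφ2=0.29511196, x=cosφ1·sinφ2-sinφ1·cosφ2·cosΔλ=-0.58326983; θ=atan2(y, x)=153.1624° ≈ 153.2°
Leg 6: φ1=-0.8863724, φ2=-1.0950161, Δφ=-0.2086436, Δλ=-0.9504225 rad; a=sin²(Δφ/2)+cosφ1·cosφ2·sin²(Δλ/2)=0.0714615365; c=2·atan2(√a, √(1-a))=0.541227512; dist=6371·c=3448.160 ≈ 3448.2 km; running total=64933.6 km
Leg 6 bearing: y=sinΔλ·cosφ2=-0.37268301, x=cosφ1·sinφ2-sinφ1·cosφ2·cosΔλ=-0.35570565; θ=atan2(y, x)=-133.6648° <0 so +360° → 226.3352° ≈ 226.3°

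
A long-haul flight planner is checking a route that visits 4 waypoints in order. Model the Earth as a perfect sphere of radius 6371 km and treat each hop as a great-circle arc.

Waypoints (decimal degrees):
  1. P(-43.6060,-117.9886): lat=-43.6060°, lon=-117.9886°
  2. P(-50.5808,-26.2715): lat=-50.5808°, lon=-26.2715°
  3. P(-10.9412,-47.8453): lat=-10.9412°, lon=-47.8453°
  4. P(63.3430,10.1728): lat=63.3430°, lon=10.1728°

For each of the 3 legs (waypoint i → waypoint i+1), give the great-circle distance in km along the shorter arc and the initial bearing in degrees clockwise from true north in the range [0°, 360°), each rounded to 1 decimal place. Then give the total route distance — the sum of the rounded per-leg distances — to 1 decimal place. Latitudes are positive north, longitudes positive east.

Leg 1: dist=6530.8 km, bearing=132.1°
Leg 2: dist=4827.5 km, bearing=328.3°
Leg 3: dist=9601.6 km, bearing=22.4°
Total: 20959.9 km

Leg 1: φ1=-0.7610683, φ2=-0.8828015, Δφ=-0.1217332, Δλ=1.6007654 rad; a=sin²(Δφ/2)+cosφ1·cosφ2·sin²(Δλ/2)=0.2404867655; c=2·atan2(√a, √(1-a))=1.025084725; dist=6371·c=6530.815 ≈ 6530.8 km; running total=6530.8 km
Leg 1 bearing: y=sinΔλ·cosφ2=0.63470429, x=cosφ1·sinφ2-sinφ1·cosφ2·cosΔλ=-0.57250501; θ=atan2(y, x)=132.0505° ≈ 132.1°
Leg 2: φ1=-0.8828015, φ2=-0.1909600, Δφ=0.6918415, Δλ=-0.3765338 rad; a=sin²(Δφ/2)+cosφ1·cosφ2·sin²(Δλ/2)=0.1368016208; c=2·atan2(√a, √(1-a))=0.757731797; dist=6371·c=4827.509 ≈ 4827.5 km; running total=11358.3 km
Leg 2 bearing: y=sinΔλ·cosφ2=-0.36101549, x=cosφ1·sinφ2-sinφ1·cosφ2·cosΔλ=0.58482097; θ=atan2(y, x)=-31.6874° <0 so +360° → 328.3126° ≈ 328.3°
Leg 3: φ1=-0.1909600, φ2=1.1055439, Δφ=1.2965039, Δλ=1.0126069 rad; a=sin²(Δφ/2)+cosφ1·cosφ2·sin²(Δλ/2)=0.4681597139; c=2·atan2(√a, √(1-a))=1.507072636; dist=6371·c=9601.560 ≈ 9601.6 km; running total=20959.9 km
Leg 3 bearing: y=sinΔλ·cosφ2=0.38055051, x=cosφ1·sinφ2-sinφ1·cosφ2·cosΔλ=0.92256495; θ=atan2(y, x)=22.4157° ≈ 22.4°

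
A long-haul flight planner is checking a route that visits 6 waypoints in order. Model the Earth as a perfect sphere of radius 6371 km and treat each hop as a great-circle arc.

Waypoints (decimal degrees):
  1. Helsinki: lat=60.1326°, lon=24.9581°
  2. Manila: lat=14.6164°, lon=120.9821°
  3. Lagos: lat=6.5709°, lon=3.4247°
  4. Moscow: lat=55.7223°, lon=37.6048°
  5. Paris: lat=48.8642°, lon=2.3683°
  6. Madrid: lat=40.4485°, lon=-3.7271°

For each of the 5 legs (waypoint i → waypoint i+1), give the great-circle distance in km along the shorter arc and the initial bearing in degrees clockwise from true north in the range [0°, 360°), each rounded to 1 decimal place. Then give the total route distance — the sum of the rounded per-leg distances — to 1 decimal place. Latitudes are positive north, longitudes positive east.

Leg 1: φ1=1.0495119, φ2=0.2551043, Δφ=-0.7944076, Δλ=1.6759350 rad; a=sin²(Δφ/2)+cosφ1·cosφ2·sin²(Δλ/2)=0.4158704636; c=2·atan2(√a, √(1-a))=1.401733032; dist=6371·c=8930.441 ≈ 8930.4 km; running total=8930.4 km
Leg 1 bearing: y=sinΔλ·cosφ2=0.96229371, x=cosφ1·sinφ2-sinφ1·cosφ2·cosΔλ=0.21372809; θ=atan2(y, x)=77.4777° ≈ 77.5°
Leg 2: φ1=0.2551043, φ2=0.1146838, Δφ=-0.1404205, Δλ=-2.0517637 rad; a=sin²(Δφ/2)+cosφ1·cosφ2·sin²(Δλ/2)=0.7079236606; c=2·atan2(√a, √(1-a))=1.999670633; dist=6371·c=12739.902 ≈ 12739.9 km; running total=21670.3 km
Leg 2 bearing: y=sinΔλ·cosφ2=-0.88072408, x=cosφ1·sinφ2-sinφ1·cosφ2·cosΔλ=0.22670709; θ=atan2(y, x)=-75.5649° <0 so +360° → 284.4351° ≈ 284.4°
Leg 3: φ1=0.1146838, φ2=0.9725376, Δφ=0.8578538, Δλ=0.5965553 rad; a=sin²(Δφ/2)+cosφ1·cosφ2·sin²(Δλ/2)=0.2212887867; c=2·atan2(√a, √(1-a))=0.979518428; dist=6371·c=6240.512 ≈ 6240.5 km; running total=27910.8 km
Leg 3 bearing: y=sinΔλ·cosφ2=0.31640607, x=cosφ1·sinφ2-sinφ1·cosφ2·cosΔλ=0.76757243; θ=atan2(y, x)=22.4023° ≈ 22.4°
Leg 4: φ1=0.9725376, φ2=0.8528412, Δφ=-0.1196964, Δλ=-0.6149929 rad; a=sin²(Δφ/2)+cosφ1·cosφ2·sin²(Δλ/2)=0.0375196633; c=2·atan2(√a, √(1-a))=0.389864220; dist=6371·c=2483.825 ≈ 2483.8 km; running total=30394.6 km
Leg 4 bearing: y=sinΔλ·cosφ2=-0.37954604, x=cosφ1·sinφ2-sinφ1·cosφ2·cosΔλ=-0.01981296; θ=atan2(y, x)=-92.9882° <0 so +360° → 267.0118° ≈ 267.0°
Leg 5: φ1=0.8528412, φ2=0.7059595, Δφ=-0.1468817, Δλ=-0.1063848 rad; a=sin²(Δφ/2)+cosφ1·cosφ2·sin²(Δλ/2)=0.0067989837; c=2·atan2(√a, √(1-a))=0.165099346; dist=6371·c=1051.848 ≈ 1051.8 km; running total=31446.4 km
Leg 5 bearing: y=sinΔλ·cosφ2=-0.08080508, x=cosφ1·sinφ2-sinφ1·cosφ2·cosΔλ=-0.14311383; θ=atan2(y, x)=-150.5500° <0 so +360° → 209.44999° ≈ 209.4°

Leg 1: dist=8930.4 km, bearing=77.5°
Leg 2: dist=12739.9 km, bearing=284.4°
Leg 3: dist=6240.5 km, bearing=22.4°
Leg 4: dist=2483.8 km, bearing=267.0°
Leg 5: dist=1051.8 km, bearing=209.4°
Total: 31446.4 km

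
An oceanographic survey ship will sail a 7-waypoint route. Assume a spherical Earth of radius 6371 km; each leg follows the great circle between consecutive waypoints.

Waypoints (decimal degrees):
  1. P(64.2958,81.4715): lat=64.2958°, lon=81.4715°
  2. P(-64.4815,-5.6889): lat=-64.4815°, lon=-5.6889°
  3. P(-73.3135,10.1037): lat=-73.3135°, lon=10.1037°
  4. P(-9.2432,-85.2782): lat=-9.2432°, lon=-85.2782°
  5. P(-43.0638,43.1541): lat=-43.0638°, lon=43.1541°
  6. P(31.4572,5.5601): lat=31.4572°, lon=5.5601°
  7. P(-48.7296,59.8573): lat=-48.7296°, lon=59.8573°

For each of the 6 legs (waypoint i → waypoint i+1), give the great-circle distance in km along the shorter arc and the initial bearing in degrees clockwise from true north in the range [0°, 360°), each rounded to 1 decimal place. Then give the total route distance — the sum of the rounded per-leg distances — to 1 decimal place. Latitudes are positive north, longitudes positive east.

Leg 1: dist=15956.8 km, bearing=226.3°
Leg 2: dist=1159.9 km, bearing=154.4°
Leg 3: dist=9194.4 km, bearing=262.2°
Leg 4: dist=12208.0 km, bearing=142.5°
Leg 5: dist=9128.9 km, bearing=328.3°
Leg 6: dist=10414.7 km, bearing=147.5°
Total: 58062.7 km

Leg 1: φ1=1.1221734, φ2=-1.1254145, Δφ=-2.2475879, Δλ=-1.5212360 rad; a=sin²(Δφ/2)+cosφ1·cosφ2·sin²(Δλ/2)=0.9019441568; c=2·atan2(√a, √(1-a))=2.504600357; dist=6371·c=15956.809 ≈ 15956.8 km; running total=15956.8 km
Leg 1 bearing: y=sinΔλ·cosφ2=-0.43027354, x=cosφ1·sinφ2-sinφ1·cosφ2·cosΔλ=-0.41064371; θ=atan2(y, x)=-133.6628° <0 so +360° → 226.3372° ≈ 226.3°
Leg 2: φ1=-1.1254145, φ2=-1.2795620, Δφ=-0.1541475, Δλ=0.2756329 rad; a=sin²(Δφ/2)+cosφ1·cosφ2·sin²(Δλ/2)=0.0082632205; c=2·atan2(√a, √(1-a))=0.182055833; dist=6371·c=1159.878 ≈ 1159.9 km; running total=17116.7 km
Leg 2 bearing: y=sinΔλ·cosφ2=0.07814546, x=cosφ1·sinφ2-sinφ1·cosφ2·cosΔλ=-0.16331885; θ=atan2(y, x)=154.4296° ≈ 154.4°
Leg 3: φ1=-1.2795620, φ2=-0.1613243, Δφ=1.1182377, Δλ=-1.6647282 rad; a=sin²(Δφ/2)+cosφ1·cosφ2·sin²(Δλ/2)=0.4363601291; c=2·atan2(√a, √(1-a))=1.443170397; dist=6371·c=9194.439 ≈ 9194.4 km; running total=26311.1 km
Leg 3 bearing: y=sinΔλ·cosφ2=-0.98266432, x=cosφ1·sinφ2-sinφ1·cosφ2·cosΔλ=-0.13479873; θ=atan2(y, x)=-97.8109° <0 so +360° → 262.1891° ≈ 262.2°
Leg 4: φ1=-0.1613243, φ2=-0.7516051, Δφ=-0.5902808, Δλ=2.2415665 rad; a=sin²(Δφ/2)+cosφ1·cosφ2·sin²(Δλ/2)=0.6692778746; c=2·atan2(√a, √(1-a))=1.916177908; dist=6371·c=12207.969 ≈ 12208.0 km; running total=38519.1 km
Leg 4 bearing: y=sinΔλ·cosφ2=0.57230568, x=cosφ1·sinφ2-sinφ1·cosφ2·cosΔλ=-0.74689103; θ=atan2(y, x)=142.5388° ≈ 142.5°
Leg 5: φ1=-0.7516051, φ2=0.5490317, Δφ=1.3006368, Δλ=-0.6561391 rad; a=sin²(Δφ/2)+cosφ1·cosφ2·sin²(Δλ/2)=0.4312619882; c=2·atan2(√a, √(1-a))=1.432883537; dist=6371·c=9128.901 ≈ 9128.9 km; running total=47648.0 km
Leg 5 bearing: y=sinΔλ·cosφ2=-0.52040149, x=cosφ1·sinφ2-sinφ1·cosφ2·cosΔλ=0.84278267; θ=atan2(y, x)=-31.6945° <0 so +360° → 328.3055° ≈ 328.3°
Leg 6: φ1=0.5490317, φ2=-0.8504920, Δφ=-1.3995237, Δλ=0.9476649 rad; a=sin²(Δφ/2)+cosφ1·cosφ2·sin²(Δλ/2)=0.5319350575; c=2·atan2(√a, √(1-a))=1.634709947; dist=6371·c=10414.737 ≈ 10414.7 km; running total=58062.7 km
Leg 6 bearing: y=sinΔλ·cosφ2=0.53564242, x=cosφ1·sinφ2-sinφ1·cosφ2·cosΔλ=-0.84202601; θ=atan2(y, x)=147.5381° ≈ 147.5°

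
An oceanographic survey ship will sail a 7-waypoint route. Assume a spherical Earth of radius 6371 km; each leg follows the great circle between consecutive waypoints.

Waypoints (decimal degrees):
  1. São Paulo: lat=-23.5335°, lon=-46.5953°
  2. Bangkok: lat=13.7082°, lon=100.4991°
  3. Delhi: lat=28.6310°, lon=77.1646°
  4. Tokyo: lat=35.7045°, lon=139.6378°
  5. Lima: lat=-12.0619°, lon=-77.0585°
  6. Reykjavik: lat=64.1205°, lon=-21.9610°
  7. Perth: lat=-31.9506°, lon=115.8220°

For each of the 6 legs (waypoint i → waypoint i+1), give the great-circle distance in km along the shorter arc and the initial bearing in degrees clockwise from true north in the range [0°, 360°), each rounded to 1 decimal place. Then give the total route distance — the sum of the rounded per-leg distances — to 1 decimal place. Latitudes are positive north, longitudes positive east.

Leg 1: φ1=-0.4107371, φ2=0.2392532, Δφ=0.6499903, Δλ=2.5672816 rad; a=sin²(Δφ/2)+cosφ1·cosφ2·sin²(Δλ/2)=0.9212164880; c=2·atan2(√a, √(1-a))=2.572579272; dist=6371·c=16389.903 ≈ 16389.9 km; running total=16389.9 km
Leg 1 bearing: y=sinΔλ·cosφ2=0.52778197, x=cosφ1·sinφ2-sinφ1·cosφ2·cosΔλ=-0.10841069; θ=atan2(y, x)=101.6076° ≈ 101.6°
Leg 2: φ1=0.2392532, φ2=0.4997052, Δφ=0.2604520, Δλ=-0.4072639 rad; a=sin²(Δφ/2)+cosφ1·cosφ2·sin²(Δλ/2)=0.0517360639; c=2·atan2(√a, √(1-a))=0.458928051; dist=6371·c=2923.831 ≈ 2923.8 km; running total=19313.7 km
Leg 2 bearing: y=sinΔλ·cosφ2=-0.34766507, x=cosφ1·sinφ2-sinφ1·cosφ2·cosΔλ=0.27453010; θ=atan2(y, x)=-51.7040° <0 so +360° → 308.2960° ≈ 308.3°
Leg 3: φ1=0.4997052, φ2=0.6231611, Δφ=0.1234559, Δλ=1.0903630 rad; a=sin²(Δφ/2)+cosφ1·cosφ2·sin²(Δλ/2)=0.1954756124; c=2·atan2(√a, √(1-a))=0.915935615; dist=6371·c=5835.426 ≈ 5835.4 km; running total=25149.1 km
Leg 3 bearing: y=sinΔλ·cosφ2=0.72011077, x=cosφ1·sinφ2-sinφ1·cosφ2·cosΔλ=0.33241551; θ=atan2(y, x)=65.2211° ≈ 65.2°
Leg 4: φ1=0.6231611, φ2=-0.2105199, Δφ=-0.8336810, Δλ=-3.7820639 rad; a=sin²(Δφ/2)+cosφ1·cosφ2·sin²(Δλ/2)=0.8793417717; c=2·atan2(√a, √(1-a))=2.432086276; dist=6371·c=15494.822 ≈ 15494.8 km; running total=40643.9 km
Leg 4 bearing: y=sinΔλ·cosφ2=0.58438039, x=cosφ1·sinφ2-sinφ1·cosφ2·cosΔλ=0.28792159; θ=atan2(y, x)=63.7707° ≈ 63.8°
Leg 5: φ1=-0.2105199, φ2=1.1191138, Δφ=1.3296337, Δλ=0.9616328 rad; a=sin²(Δφ/2)+cosφ1·cosφ2·sin²(Δλ/2)=0.4718898564; c=2·atan2(√a, √(1-a))=1.514546381; dist=6371·c=9649.175 ≈ 9649.2 km; running total=50293.1 km
Leg 5 bearing: y=sinΔλ·cosφ2=0.35796892, x=cosφ1·sinφ2-sinφ1·cosφ2·cosΔλ=0.93203945; θ=atan2(y, x)=21.0103° ≈ 21.0°
Leg 6: φ1=1.1191138, φ2=-0.5576432, Δφ=-1.6767570, Δλ=2.4047670 rad; a=sin²(Δφ/2)+cosφ1·cosφ2·sin²(Δλ/2)=0.8752023959; c=2·atan2(√a, √(1-a))=2.419470606; dist=6371·c=15414.447 ≈ 15414.4 km; running total=65707.5 km
Leg 6 bearing: y=sinΔλ·cosφ2=0.57014454, x=cosφ1·sinφ2-sinφ1·cosφ2·cosΔλ=0.33440672; θ=atan2(y, x)=59.6071° ≈ 59.6°

Leg 1: dist=16389.9 km, bearing=101.6°
Leg 2: dist=2923.8 km, bearing=308.3°
Leg 3: dist=5835.4 km, bearing=65.2°
Leg 4: dist=15494.8 km, bearing=63.8°
Leg 5: dist=9649.2 km, bearing=21.0°
Leg 6: dist=15414.4 km, bearing=59.6°
Total: 65707.5 km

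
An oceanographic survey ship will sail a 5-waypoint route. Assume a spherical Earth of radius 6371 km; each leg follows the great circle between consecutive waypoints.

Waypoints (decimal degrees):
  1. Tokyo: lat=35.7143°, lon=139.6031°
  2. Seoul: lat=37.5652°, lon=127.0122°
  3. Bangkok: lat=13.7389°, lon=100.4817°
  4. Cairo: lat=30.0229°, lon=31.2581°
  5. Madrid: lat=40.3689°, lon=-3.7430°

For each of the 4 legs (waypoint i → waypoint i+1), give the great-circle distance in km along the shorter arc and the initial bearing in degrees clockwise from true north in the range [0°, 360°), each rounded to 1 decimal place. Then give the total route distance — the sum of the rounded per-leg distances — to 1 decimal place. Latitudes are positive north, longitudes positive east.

Leg 1: φ1=0.6233321, φ2=0.6556364, Δφ=0.0323043, Δλ=-0.2197527 rad; a=sin²(Δφ/2)+cosφ1·cosφ2·sin²(Δλ/2)=0.0079995985; c=2·atan2(√a, √(1-a))=0.179120308; dist=6371·c=1141.175 ≈ 1141.2 km; running total=1141.2 km
Leg 1 bearing: y=sinΔλ·cosφ2=-0.17279058, x=cosφ1·sinφ2-sinφ1·cosφ2·cosΔλ=0.04342622; θ=atan2(y, x)=-75.8924° <0 so +360° → 284.1076° ≈ 284.1°
Leg 2: φ1=0.6556364, φ2=0.2397890, Δφ=-0.4158474, Δλ=-0.4630446 rad; a=sin²(Δφ/2)+cosφ1·cosφ2·sin²(Δλ/2)=0.0831535751; c=2·atan2(√a, √(1-a))=0.585034834; dist=6371·c=3727.257 ≈ 3727.3 km; running total=4868.5 km
Leg 2 bearing: y=sinΔλ·cosφ2=-0.43389395, x=cosφ1·sinφ2-sinφ1·cosφ2·cosΔλ=-0.34160251; θ=atan2(y, x)=-128.2132° <0 so +360° → 231.7868° ≈ 231.8°
Leg 3: φ1=0.2397890, φ2=0.5239985, Δφ=0.2842094, Δλ=-1.2081797 rad; a=sin²(Δφ/2)+cosφ1·cosφ2·sin²(Δλ/2)=0.2914145985; c=2·atan2(√a, √(1-a))=1.140466256; dist=6371·c=7265.911 ≈ 7265.9 km; running total=12134.4 km
Leg 3 bearing: y=sinΔλ·cosφ2=-0.80952248, x=cosφ1·sinφ2-sinφ1·cosφ2·cosΔλ=0.41308822; θ=atan2(y, x)=-62.9654° <0 so +360° → 297.0346° ≈ 297.0°
Leg 4: φ1=0.5239985, φ2=0.7045702, Δφ=0.1805718, Δλ=-0.6108844 rad; a=sin²(Δφ/2)+cosφ1·cosφ2·sin²(Δλ/2)=0.0677824705; c=2·atan2(√a, √(1-a))=0.526770757; dist=6371·c=3356.056 ≈ 3356.1 km; running total=15490.5 km
Leg 4 bearing: y=sinΔλ·cosφ2=-0.43701413, x=cosφ1·sinφ2-sinφ1·cosφ2·cosΔλ=0.24853708; θ=atan2(y, x)=-60.3724° <0 so +360° → 299.6276° ≈ 299.6°

Leg 1: dist=1141.2 km, bearing=284.1°
Leg 2: dist=3727.3 km, bearing=231.8°
Leg 3: dist=7265.9 km, bearing=297.0°
Leg 4: dist=3356.1 km, bearing=299.6°
Total: 15490.5 km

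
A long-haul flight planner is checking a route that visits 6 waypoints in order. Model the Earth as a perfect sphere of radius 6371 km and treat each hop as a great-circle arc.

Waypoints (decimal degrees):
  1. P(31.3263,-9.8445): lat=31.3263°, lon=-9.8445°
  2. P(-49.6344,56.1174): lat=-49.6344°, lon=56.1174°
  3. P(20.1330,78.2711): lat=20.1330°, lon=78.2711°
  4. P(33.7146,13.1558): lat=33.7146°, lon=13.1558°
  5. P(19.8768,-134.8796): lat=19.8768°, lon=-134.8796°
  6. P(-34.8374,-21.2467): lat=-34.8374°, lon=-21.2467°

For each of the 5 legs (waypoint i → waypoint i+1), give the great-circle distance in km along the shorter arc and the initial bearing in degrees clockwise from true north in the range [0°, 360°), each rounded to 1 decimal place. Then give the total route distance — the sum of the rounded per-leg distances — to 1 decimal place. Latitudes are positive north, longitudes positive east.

Leg 1: φ1=0.5467471, φ2=-0.8662837, Δφ=-1.4130308, Δλ=1.1512523 rad; a=sin²(Δφ/2)+cosφ1·cosφ2·sin²(Δλ/2)=0.5853864671; c=2·atan2(√a, √(1-a))=1.742410400; dist=6371·c=11100.897 ≈ 11100.9 km; running total=11100.9 km
Leg 1 bearing: y=sinΔλ·cosφ2=0.59149389, x=cosφ1·sinφ2-sinφ1·cosφ2·cosΔλ=-0.78801750; θ=atan2(y, x)=143.1077° ≈ 143.1°
Leg 2: φ1=-0.8662837, φ2=0.3513871, Δφ=1.2176708, Δλ=0.3866550 rad; a=sin²(Δφ/2)+cosφ1·cosφ2·sin²(Δλ/2)=0.3495297965; c=2·atan2(√a, √(1-a))=1.265117705; dist=6371·c=8060.065 ≈ 8060.1 km; running total=19161.0 km
Leg 2 bearing: y=sinΔλ·cosφ2=0.35405068, x=cosφ1·sinφ2-sinφ1·cosφ2·cosΔλ=0.88548461; θ=atan2(y, x)=21.7934° ≈ 21.8°
Leg 3: φ1=0.3513871, φ2=0.5884308, Δφ=0.2370436, Δλ=-1.1364764 rad; a=sin²(Δφ/2)+cosφ1·cosφ2·sin²(Δλ/2)=0.2401577494; c=2·atan2(√a, √(1-a))=1.024314699; dist=6371·c=6525.909 ≈ 6525.9 km; running total=25686.9 km
Leg 3 bearing: y=sinΔλ·cosφ2=-0.75458424, x=cosφ1·sinφ2-sinφ1·cosφ2·cosΔλ=0.40066276; θ=atan2(y, x)=-62.0330° <0 so +360° → 297.9670° ≈ 298.0°
Leg 4: φ1=0.5884308, φ2=0.3469156, Δφ=-0.2415152, Δλ=-2.5837051 rad; a=sin²(Δφ/2)+cosφ1·cosφ2·sin²(Δλ/2)=0.7374650312; c=2·atan2(√a, √(1-a))=2.065680884; dist=6371·c=13160.453 ≈ 13160.5 km; running total=38847.4 km
Leg 4 bearing: y=sinΔλ·cosφ2=-0.49785694, x=cosφ1·sinφ2-sinφ1·cosφ2·cosΔλ=0.72565825; θ=atan2(y, x)=-34.4531° <0 so +360° → 325.5469° ≈ 325.5°
Leg 5: φ1=0.3469156, φ2=-0.6080273, Δφ=-0.9549429, Δλ=1.9832682 rad; a=sin²(Δφ/2)+cosφ1·cosφ2·sin²(Δλ/2)=0.7518257082; c=2·atan2(√a, √(1-a))=2.098616552; dist=6371·c=13370.286 ≈ 13370.3 km; running total=52217.7 km
Leg 5 bearing: y=sinΔλ·cosφ2=0.75194018, x=cosφ1·sinφ2-sinφ1·cosφ2·cosΔλ=-0.42534834; θ=atan2(y, x)=119.4954° ≈ 119.5°

Leg 1: dist=11100.9 km, bearing=143.1°
Leg 2: dist=8060.1 km, bearing=21.8°
Leg 3: dist=6525.9 km, bearing=298.0°
Leg 4: dist=13160.5 km, bearing=325.5°
Leg 5: dist=13370.3 km, bearing=119.5°
Total: 52217.7 km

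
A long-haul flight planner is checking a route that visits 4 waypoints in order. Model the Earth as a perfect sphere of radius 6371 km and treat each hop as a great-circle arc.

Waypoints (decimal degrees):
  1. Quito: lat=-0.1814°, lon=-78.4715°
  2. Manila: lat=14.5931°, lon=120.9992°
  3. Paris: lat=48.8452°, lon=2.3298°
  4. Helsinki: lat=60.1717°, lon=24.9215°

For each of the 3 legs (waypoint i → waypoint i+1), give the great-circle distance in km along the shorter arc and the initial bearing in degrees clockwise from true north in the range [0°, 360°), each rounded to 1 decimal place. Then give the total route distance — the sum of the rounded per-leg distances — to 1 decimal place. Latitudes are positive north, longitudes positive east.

Leg 1: φ1=-0.0031660, φ2=0.2546976, Δφ=0.2578637, Δλ=3.4814205 rad; a=sin²(Δφ/2)+cosφ1·cosφ2·sin²(Δλ/2)=0.9565948078; c=2·atan2(√a, √(1-a))=2.721839620; dist=6371·c=17340.840 ≈ 17340.8 km; running total=17340.8 km
Leg 1 bearing: y=sinΔλ·cosφ2=-0.32257155, x=cosφ1·sinφ2-sinφ1·cosφ2·cosΔλ=0.24906289; θ=atan2(y, x)=-52.3277° <0 so +360° → 307.6723° ≈ 307.7°
Leg 2: φ1=0.2546976, φ2=0.8525096, Δφ=0.5978119, Δλ=-2.0711718 rad; a=sin²(Δφ/2)+cosφ1·cosφ2·sin²(Δλ/2)=0.5579176628; c=2·atan2(√a, √(1-a))=1.686892272; dist=6371·c=10747.191 ≈ 10747.2 km; running total=28088.0 km
Leg 2 bearing: y=sinΔλ·cosφ2=-0.57741481, x=cosφ1·sinφ2-sinφ1·cosφ2·cosΔλ=0.80819201; θ=atan2(y, x)=-35.5440° <0 so +360° → 324.4560° ≈ 324.5°
Leg 3: φ1=0.8525096, φ2=1.0501943, Δφ=0.1976847, Δλ=0.3942995 rad; a=sin²(Δφ/2)+cosφ1·cosφ2·sin²(Δλ/2)=0.0222970512; c=2·atan2(√a, √(1-a))=0.299765042; dist=6371·c=1909.803 ≈ 1909.8 km; running total=29997.8 km
Leg 3 bearing: y=sinΔλ·cosφ2=0.19108294, x=cosφ1·sinφ2-sinφ1·cosφ2·cosΔλ=0.22513747; θ=atan2(y, x)=40.3226° ≈ 40.3°

Leg 1: dist=17340.8 km, bearing=307.7°
Leg 2: dist=10747.2 km, bearing=324.5°
Leg 3: dist=1909.8 km, bearing=40.3°
Total: 29997.8 km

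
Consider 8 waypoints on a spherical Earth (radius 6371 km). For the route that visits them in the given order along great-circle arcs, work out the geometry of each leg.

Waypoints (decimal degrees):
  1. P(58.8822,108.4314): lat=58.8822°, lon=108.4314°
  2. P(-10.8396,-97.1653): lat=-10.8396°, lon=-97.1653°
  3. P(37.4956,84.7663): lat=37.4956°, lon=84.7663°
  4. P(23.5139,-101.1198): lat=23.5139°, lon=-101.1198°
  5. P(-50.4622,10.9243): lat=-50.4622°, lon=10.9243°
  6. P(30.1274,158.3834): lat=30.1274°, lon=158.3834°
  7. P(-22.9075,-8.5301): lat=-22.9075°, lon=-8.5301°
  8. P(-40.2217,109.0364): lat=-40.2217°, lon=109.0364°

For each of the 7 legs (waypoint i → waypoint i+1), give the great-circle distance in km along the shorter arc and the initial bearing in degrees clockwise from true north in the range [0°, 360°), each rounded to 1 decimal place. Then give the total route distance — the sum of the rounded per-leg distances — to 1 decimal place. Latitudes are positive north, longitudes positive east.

Leg 1: dist=14258.1 km, bearing=32.7°
Leg 2: dist=17044.8 km, bearing=356.6°
Leg 3: dist=13203.2 km, bearing=6.2°
Leg 4: dist=13542.2 km, bearing=136.0°
Leg 5: dist=16495.4 km, bearing=117.6°
Leg 6: dist=18487.2 km, bearing=298.6°
Leg 7: dist=10480.3 km, bearing=137.3°
Total: 103511.2 km

Leg 1: φ1=1.0276883, φ2=-0.1891867, Δφ=-1.2168750, Δλ=-3.5883393 rad; a=sin²(Δφ/2)+cosφ1·cosφ2·sin²(Δλ/2)=0.8093814171; c=2·atan2(√a, √(1-a))=2.237963203; dist=6371·c=14258.064 ≈ 14258.1 km; running total=14258.1 km
Leg 1 bearing: y=sinΔλ·cosφ2=0.42432525, x=cosφ1·sinφ2-sinφ1·cosφ2·cosΔλ=0.66112075; θ=atan2(y, x)=32.6934° ≈ 32.7°
Leg 2: φ1=-0.1891867, φ2=0.6544217, Δφ=0.8436084, Δλ=3.1753054 rad; a=sin²(Δφ/2)+cosφ1·cosφ2·sin²(Δλ/2)=0.9466366968; c=2·atan2(√a, √(1-a))=2.675371695; dist=6371·c=17044.793 ≈ 17044.8 km; running total=31302.9 km
Leg 2 bearing: y=sinΔλ·cosφ2=-0.02674266, x=cosφ1·sinφ2-sinφ1·cosφ2·cosΔλ=0.44871759; θ=atan2(y, x)=-3.4107° <0 so +360° → 356.5893° ≈ 356.6°
Leg 3: φ1=0.6544217, φ2=0.4103950, Δφ=-0.2440267, Δλ=-3.2443245 rad; a=sin²(Δφ/2)+cosφ1·cosφ2·sin²(Δλ/2)=0.7404144587; c=2·atan2(√a, √(1-a))=2.072396168; dist=6371·c=13203.236 ≈ 13203.2 km; running total=44506.1 km
Leg 3 bearing: y=sinΔλ·cosφ2=0.09403570, x=cosφ1·sinφ2-sinφ1·cosφ2·cosΔλ=0.87175733; θ=atan2(y, x)=6.1566° ≈ 6.2°
Leg 4: φ1=0.4103950, φ2=-0.8807315, Δφ=-1.2911265, Δλ=1.9555385 rad; a=sin²(Δφ/2)+cosφ1·cosφ2·sin²(Δλ/2)=0.7633866337; c=2·atan2(√a, √(1-a))=2.125596277; dist=6371·c=13542.174 ≈ 13542.2 km; running total=58048.3 km
Leg 4 bearing: y=sinΔλ·cosφ2=0.59004960, x=cosφ1·sinφ2-sinφ1·cosφ2·cosΔλ=-0.61184262; θ=atan2(y, x)=136.0388° ≈ 136.0°
Leg 5: φ1=-0.8807315, φ2=0.5258223, Δφ=1.4065539, Δλ=2.5736468 rad; a=sin²(Δφ/2)+cosφ1·cosφ2·sin²(Δλ/2)=0.9256197007; c=2·atan2(√a, √(1-a))=2.589138882; dist=6371·c=16495.404 ≈ 16495.4 km; running total=74543.7 km
Leg 5 bearing: y=sinΔλ·cosφ2=0.46523720, x=cosφ1·sinφ2-sinφ1·cosφ2·cosΔλ=-0.24278762; θ=atan2(y, x)=117.5582° ≈ 117.6°
Leg 6: φ1=0.5258223, φ2=-0.3998113, Δφ=-0.9256336, Δλ=-2.9131901 rad; a=sin²(Δφ/2)+cosφ1·cosφ2·sin²(Δλ/2)=0.9856901473; c=2·atan2(√a, √(1-a))=2.901770755; dist=6371·c=18487.181 ≈ 18487.2 km; running total=93030.9 km
Leg 6 bearing: y=sinΔλ·cosφ2=-0.20856494, x=cosφ1·sinφ2-sinφ1·cosφ2·cosΔλ=0.11367054; θ=atan2(y, x)=-61.4091° <0 so +360° → 298.5909° ≈ 298.6°
Leg 7: φ1=-0.3998113, φ2=-0.7020011, Δφ=-0.3021898, Δλ=2.0519225 rad; a=sin²(Δφ/2)+cosφ1·cosφ2·sin²(Δλ/2)=0.5370668655; c=2·atan2(√a, √(1-a))=1.644998130; dist=6371·c=10480.283 ≈ 10480.3 km; running total=103511.2 km
Leg 7 bearing: y=sinΔλ·cosφ2=0.67686880, x=cosφ1·sinφ2-sinφ1·cosφ2·cosΔλ=-0.73236112; θ=atan2(y, x)=137.2550° ≈ 137.3°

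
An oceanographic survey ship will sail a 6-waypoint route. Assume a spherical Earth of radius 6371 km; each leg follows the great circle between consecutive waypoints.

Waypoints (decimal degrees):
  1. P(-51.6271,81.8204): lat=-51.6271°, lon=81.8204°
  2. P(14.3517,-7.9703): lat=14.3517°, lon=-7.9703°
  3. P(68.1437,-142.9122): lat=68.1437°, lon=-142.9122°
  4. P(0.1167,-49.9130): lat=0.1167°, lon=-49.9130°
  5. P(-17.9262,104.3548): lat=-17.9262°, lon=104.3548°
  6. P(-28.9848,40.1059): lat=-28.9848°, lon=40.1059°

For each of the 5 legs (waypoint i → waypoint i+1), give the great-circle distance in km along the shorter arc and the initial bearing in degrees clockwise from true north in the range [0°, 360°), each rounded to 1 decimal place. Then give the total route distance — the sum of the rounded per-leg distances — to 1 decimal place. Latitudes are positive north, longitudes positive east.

Leg 1: dist=11239.3 km, bearing=279.2°
Leg 2: dist=10165.0 km, bearing=344.7°
Leg 3: dist=10119.6 km, bearing=87.2°
Leg 4: dist=16575.0 km, bearing=126.5°
Leg 5: dist=6592.4 km, bearing=246.4°
Total: 54691.3 km

Leg 1: φ1=-0.9010629, φ2=0.2504844, Δφ=1.1515473, Δλ=-1.5671434 rad; a=sin²(Δφ/2)+cosφ1·cosφ2·sin²(Δλ/2)=0.5960662839; c=2·atan2(√a, √(1-a))=1.764131067; dist=6371·c=11239.279 ≈ 11239.3 km; running total=11239.3 km
Leg 1 bearing: y=sinΔλ·cosφ2=-0.96878600, x=cosφ1·sinφ2-sinφ1·cosφ2·cosΔλ=0.15664855; θ=atan2(y, x)=-80.8150° <0 so +360° → 279.1850° ≈ 279.2°
Leg 2: φ1=0.2504844, φ2=1.1893319, Δφ=0.9388475, Δλ=-2.3551805 rad; a=sin²(Δφ/2)+cosφ1·cosφ2·sin²(Δλ/2)=0.5123557902; c=2·atan2(√a, √(1-a))=1.595510423; dist=6371·c=10164.997 ≈ 10165.0 km; running total=21404.3 km
Leg 2 bearing: y=sinΔλ·cosφ2=-0.26350852, x=cosφ1·sinφ2-sinφ1·cosφ2·cosΔλ=0.96434050; θ=atan2(y, x)=-15.2831° <0 so +360° → 344.7169° ≈ 344.7°
Leg 3: φ1=1.1893319, φ2=0.0020368, Δφ=-1.1872951, Δλ=1.6231422 rad; a=sin²(Δφ/2)+cosφ1·cosφ2·sin²(Δλ/2)=0.5087940025; c=2·atan2(√a, √(1-a))=1.588385239; dist=6371·c=10119.602 ≈ 10119.6 km; running total=31523.9 km
Leg 3 bearing: y=sinΔλ·cosφ2=0.99862819, x=cosφ1·sinφ2-sinφ1·cosφ2·cosΔλ=0.04931929; θ=atan2(y, x)=87.1726° ≈ 87.2°
Leg 4: φ1=0.0020368, φ2=-0.3128712, Δφ=-0.3149080, Δλ=2.6924810 rad; a=sin²(Δφ/2)+cosφ1·cosφ2·sin²(Δλ/2)=0.9288631154; c=2·atan2(√a, √(1-a))=2.601626788; dist=6371·c=16574.964 ≈ 16575.0 km; running total=48098.9 km
Leg 4 bearing: y=sinΔλ·cosφ2=0.41308832, x=cosφ1·sinφ2-sinφ1·cosφ2·cosΔλ=-0.30604535; θ=atan2(y, x)=126.5337° ≈ 126.5°
Leg 5: φ1=-0.3128712, φ2=-0.5058802, Δφ=-0.1930090, Δλ=-1.1213548 rad; a=sin²(Δφ/2)+cosφ1·cosφ2·sin²(Δλ/2)=0.2446277165; c=2·atan2(√a, √(1-a))=1.034745714; dist=6371·c=6592.365 ≈ 6592.4 km; running total=54691.3 km
Leg 5 bearing: y=sinΔλ·cosφ2=-0.78787695, x=cosφ1·sinφ2-sinφ1·cosφ2·cosΔλ=-0.34407833; θ=atan2(y, x)=-113.5917° <0 so +360° → 246.4083° ≈ 246.4°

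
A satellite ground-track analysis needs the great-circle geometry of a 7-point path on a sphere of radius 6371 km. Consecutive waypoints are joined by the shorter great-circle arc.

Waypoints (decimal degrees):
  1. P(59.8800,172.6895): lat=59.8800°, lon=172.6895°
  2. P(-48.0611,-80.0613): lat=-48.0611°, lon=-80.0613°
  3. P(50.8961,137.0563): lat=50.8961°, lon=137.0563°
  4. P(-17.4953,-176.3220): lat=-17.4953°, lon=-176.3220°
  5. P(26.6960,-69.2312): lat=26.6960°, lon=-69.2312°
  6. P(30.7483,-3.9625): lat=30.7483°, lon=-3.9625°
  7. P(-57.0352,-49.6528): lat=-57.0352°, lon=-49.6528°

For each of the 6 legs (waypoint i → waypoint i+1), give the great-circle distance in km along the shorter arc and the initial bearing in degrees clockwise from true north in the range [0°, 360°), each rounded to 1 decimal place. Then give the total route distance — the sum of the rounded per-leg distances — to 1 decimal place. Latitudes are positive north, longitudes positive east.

Leg 1: dist=15342.3 km, bearing=107.5°
Leg 2: dist=17343.7 km, bearing=290.8°
Leg 3: dist=8855.4 km, bearing=135.2°
Leg 4: dist=12528.7 km, bearing=67.7°
Leg 5: dist=6290.3 km, bearing=69.3°
Leg 6: dist=10660.4 km, bearing=203.0°
Total: 71020.8 km

Leg 1: φ1=1.0451032, φ2=-0.8388244, Δφ=-1.8839276, Δλ=-4.4113336 rad; a=sin²(Δφ/2)+cosφ1·cosφ2·sin²(Δλ/2)=0.8714346312; c=2·atan2(√a, √(1-a))=2.408142639; dist=6371·c=15342.277 ≈ 15342.3 km; running total=15342.3 km
Leg 1 bearing: y=sinΔλ·cosφ2=0.63827864, x=cosφ1·sinφ2-sinφ1·cosφ2·cosΔλ=-0.20185549; θ=atan2(y, x)=107.5495° ≈ 107.5°
Leg 2: φ1=-0.8388244, φ2=0.8883045, Δφ=1.7271290, Δλ=3.7894170 rad; a=sin²(Δφ/2)+cosφ1·cosφ2·sin²(Δλ/2)=0.9566857836; c=2·atan2(√a, √(1-a))=2.722286312; dist=6371·c=17343.686 ≈ 17343.7 km; running total=32686.0 km
Leg 2 bearing: y=sinΔλ·cosφ2=-0.38061506, x=cosφ1·sinφ2-sinφ1·cosφ2·cosΔλ=0.14451490; θ=atan2(y, x)=-69.2088° <0 so +360° → 290.7912° ≈ 290.8°
Leg 3: φ1=0.8883045, φ2=-0.3053506, Δφ=-1.1936551, Δλ=-5.4694831 rad; a=sin²(Δφ/2)+cosφ1·cosφ2·sin²(Δλ/2)=0.4100673183; c=2·atan2(√a, √(1-a))=1.389946746; dist=6371·c=8855.351 ≈ 8855.4 km; running total=41541.4 km
Leg 3 bearing: y=sinΔλ·cosφ2=0.69321264, x=cosφ1·sinφ2-sinφ1·cosφ2·cosΔλ=-0.69792886; θ=atan2(y, x)=135.1942° ≈ 135.2°
Leg 4: φ1=-0.3053506, φ2=0.4659331, Δφ=0.7712837, Δλ=1.8690871 rad; a=sin²(Δφ/2)+cosφ1·cosφ2·sin²(Δλ/2)=0.6927363383; c=2·atan2(√a, √(1-a))=1.966516359; dist=6371·c=12528.676 ≈ 12528.7 km; running total=54070.1 km
Leg 4 bearing: y=sinΔλ·cosφ2=0.85395028, x=cosφ1·sinφ2-sinφ1·cosφ2·cosΔλ=0.34954217; θ=atan2(y, x)=67.7395° ≈ 67.7°
Leg 5: φ1=0.4659331, φ2=0.5366591, Δφ=0.0707260, Δλ=1.1391537 rad; a=sin²(Δφ/2)+cosφ1·cosφ2·sin²(Δλ/2)=0.2245431360; c=2·atan2(√a, √(1-a))=0.987337625; dist=6371·c=6290.328 ≈ 6290.3 km; running total=60360.4 km
Leg 5 bearing: y=sinΔλ·cosφ2=0.78059523, x=cosφ1·sinφ2-sinφ1·cosφ2·cosΔλ=0.29523744; θ=atan2(y, x)=69.2823° ≈ 69.3°
Leg 6: φ1=0.5366591, φ2=-0.9954520, Δφ=-1.5321111, Δλ=-0.7974462 rad; a=sin²(Δφ/2)+cosφ1·cosφ2·sin²(Δλ/2)=0.5511491625; c=2·atan2(√a, √(1-a))=1.673273922; dist=6371·c=10660.428 ≈ 10660.4 km; running total=71020.8 km
Leg 6 bearing: y=sinΔλ·cosφ2=-0.38936103, x=cosφ1·sinφ2-sinφ1·cosφ2·cosΔλ=-0.91538683; θ=atan2(y, x)=-156.9575° <0 so +360° → 203.0425° ≈ 203.0°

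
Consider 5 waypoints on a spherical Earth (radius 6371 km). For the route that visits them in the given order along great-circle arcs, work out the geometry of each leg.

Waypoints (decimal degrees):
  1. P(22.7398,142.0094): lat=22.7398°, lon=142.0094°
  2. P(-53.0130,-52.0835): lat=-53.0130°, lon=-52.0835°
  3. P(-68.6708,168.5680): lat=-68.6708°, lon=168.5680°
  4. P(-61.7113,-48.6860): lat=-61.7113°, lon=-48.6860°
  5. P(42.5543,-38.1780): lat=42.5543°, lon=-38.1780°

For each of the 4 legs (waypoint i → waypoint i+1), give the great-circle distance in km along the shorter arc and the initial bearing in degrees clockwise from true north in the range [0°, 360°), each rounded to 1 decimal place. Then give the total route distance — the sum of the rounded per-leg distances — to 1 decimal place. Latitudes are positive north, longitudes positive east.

Leg 1: φ1=0.3968844, φ2=-0.9252514, Δφ=-1.3221358, Δλ=-3.3875602 rad; a=sin²(Δφ/2)+cosφ1·cosφ2·sin²(Δλ/2)=0.9234655596; c=2·atan2(√a, √(1-a))=2.580983010; dist=6371·c=16443.443 ≈ 16443.4 km; running total=16443.4 km
Leg 1 bearing: y=sinΔλ·cosφ2=0.14649472, x=cosφ1·sinφ2-sinφ1·cosφ2·cosΔλ=-0.51112325; θ=atan2(y, x)=164.0070° ≈ 164.0°
Leg 2: φ1=-0.9252514, φ2=-1.1985316, Δφ=-0.2732802, Δλ=3.8510952 rad; a=sin²(Δφ/2)+cosφ1·cosφ2·sin²(Δλ/2)=0.2109811172; c=2·atan2(√a, √(1-a))=0.954474359; dist=6371·c=6080.956 ≈ 6081.0 km; running total=22524.4 km
Leg 2 bearing: y=sinΔλ·cosφ2=-0.23695164, x=cosφ1·sinφ2-sinφ1·cosφ2·cosΔλ=-0.78084970; θ=atan2(y, x)=-163.1194° <0 so +360° → 196.8806° ≈ 196.9°
Leg 3: φ1=-1.1985316, φ2=-1.0770654, Δφ=0.1214662, Δλ=-3.7917976 rad; a=sin²(Δφ/2)+cosφ1·cosφ2·sin²(Δλ/2)=0.1584732984; c=2·atan2(√a, √(1-a))=0.818861187; dist=6371·c=5216.965 ≈ 5217.0 km; running total=27741.4 km
Leg 3 bearing: y=sinΔλ·cosφ2=0.28688396, x=cosφ1·sinφ2-sinφ1·cosφ2·cosΔλ=-0.67166632; θ=atan2(y, x)=156.8716° ≈ 156.9°
Leg 4: φ1=-1.0770654, φ2=0.7427126, Δφ=1.8197780, Δλ=0.1833992 rad; a=sin²(Δφ/2)+cosφ1·cosφ2·sin²(Δλ/2)=0.6261359119; c=2·atan2(√a, √(1-a))=1.825823625; dist=6371·c=11632.322 ≈ 11632.3 km; running total=39373.7 km
Leg 4 bearing: y=sinΔλ·cosφ2=0.13434251, x=cosφ1·sinφ2-sinφ1·cosφ2·cosΔλ=0.95828546; θ=atan2(y, x)=7.9803° ≈ 8.0°

Leg 1: dist=16443.4 km, bearing=164.0°
Leg 2: dist=6081.0 km, bearing=196.9°
Leg 3: dist=5217.0 km, bearing=156.9°
Leg 4: dist=11632.3 km, bearing=8.0°
Total: 39373.7 km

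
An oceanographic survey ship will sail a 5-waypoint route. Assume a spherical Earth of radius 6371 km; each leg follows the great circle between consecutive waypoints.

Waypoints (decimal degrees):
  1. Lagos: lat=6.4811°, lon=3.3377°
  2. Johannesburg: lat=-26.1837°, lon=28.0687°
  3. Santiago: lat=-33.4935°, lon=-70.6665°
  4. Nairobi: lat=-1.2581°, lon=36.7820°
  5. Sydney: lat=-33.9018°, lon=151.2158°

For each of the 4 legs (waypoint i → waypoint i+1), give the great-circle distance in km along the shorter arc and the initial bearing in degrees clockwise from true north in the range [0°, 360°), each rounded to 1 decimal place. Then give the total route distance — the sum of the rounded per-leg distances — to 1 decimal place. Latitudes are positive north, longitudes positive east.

Leg 1: dist=4506.8 km, bearing=144.7°
Leg 2: dist=9177.9 km, bearing=236.2°
Leg 3: dist=11537.8 km, bearing=100.9°
Leg 4: dist=12156.8 km, bearing=126.8°
Total: 37379.3 km

Leg 1: φ1=0.1131165, φ2=-0.4569918, Δφ=-0.5701083, Δλ=0.4316374 rad; a=sin²(Δφ/2)+cosφ1·cosφ2·sin²(Δλ/2)=0.1199688840; c=2·atan2(√a, √(1-a))=0.707387454; dist=6371·c=4506.765 ≈ 4506.8 km; running total=4506.8 km
Leg 1 bearing: y=sinΔλ·cosφ2=0.37542825, x=cosφ1·sinφ2-sinφ1·cosφ2·cosΔλ=-0.53043287; θ=atan2(y, x)=144.7100° ≈ 144.7°
Leg 2: φ1=-0.4569918, φ2=-0.5845719, Δφ=-0.1275801, Δλ=-1.7232543 rad; a=sin²(Δφ/2)+cosφ1·cosφ2·sin²(Δλ/2)=0.4350765195; c=2·atan2(√a, √(1-a))=1.440581694; dist=6371·c=9177.946 ≈ 9177.9 km; running total=13684.7 km
Leg 2 bearing: y=sinΔλ·cosφ2=-0.82427527, x=cosφ1·sinφ2-sinφ1·cosφ2·cosΔλ=-0.55109894; θ=atan2(y, x)=-123.7661° <0 so +360° → 236.2339° ≈ 236.2°
Leg 3: φ1=-0.5845719, φ2=-0.0219580, Δφ=0.5626139, Δλ=1.8753301 rad; a=sin²(Δφ/2)+cosφ1·cosφ2·sin²(Δλ/2)=0.6189407385; c=2·atan2(√a, √(1-a))=1.810980459; dist=6371·c=11537.757 ≈ 11537.8 km; running total=25222.5 km
Leg 3 bearing: y=sinΔλ·cosφ2=0.95375688, x=cosφ1·sinφ2-sinφ1·cosφ2·cosΔλ=-0.18373954; θ=atan2(y, x)=100.9043° ≈ 100.9°
Leg 4: φ1=-0.0219580, φ2=-0.5916980, Δφ=-0.5697400, Δλ=1.9972466 rad; a=sin²(Δφ/2)+cosφ1·cosφ2·sin²(Δλ/2)=0.6654955207; c=2·atan2(√a, √(1-a))=1.908149948; dist=6371·c=12156.823 ≈ 12156.8 km; running total=37379.3 km
Leg 4 bearing: y=sinΔλ·cosφ2=0.75566027, x=cosφ1·sinφ2-sinφ1·cosφ2·cosΔλ=-0.56517474; θ=atan2(y, x)=126.7936° ≈ 126.8°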